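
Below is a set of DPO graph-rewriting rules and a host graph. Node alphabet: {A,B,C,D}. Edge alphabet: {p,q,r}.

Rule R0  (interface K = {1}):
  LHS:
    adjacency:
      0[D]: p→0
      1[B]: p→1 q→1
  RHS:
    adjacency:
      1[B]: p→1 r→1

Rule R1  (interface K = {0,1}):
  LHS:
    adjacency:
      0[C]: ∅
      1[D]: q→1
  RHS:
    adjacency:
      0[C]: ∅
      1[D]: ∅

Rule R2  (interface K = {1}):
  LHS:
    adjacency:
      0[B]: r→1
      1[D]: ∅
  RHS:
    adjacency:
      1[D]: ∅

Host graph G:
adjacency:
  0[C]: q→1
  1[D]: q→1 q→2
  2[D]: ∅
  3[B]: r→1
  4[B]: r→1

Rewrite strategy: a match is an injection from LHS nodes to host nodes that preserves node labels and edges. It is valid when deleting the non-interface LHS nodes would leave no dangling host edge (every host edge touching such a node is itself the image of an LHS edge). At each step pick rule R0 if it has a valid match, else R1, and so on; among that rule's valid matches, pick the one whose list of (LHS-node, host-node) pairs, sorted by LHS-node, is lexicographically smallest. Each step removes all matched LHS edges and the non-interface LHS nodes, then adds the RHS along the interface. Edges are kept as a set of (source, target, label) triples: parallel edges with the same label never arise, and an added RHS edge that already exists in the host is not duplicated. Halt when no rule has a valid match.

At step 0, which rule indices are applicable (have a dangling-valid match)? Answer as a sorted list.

Answer: [R1,R2]

Steps:
R0: no valid match — LHS pattern not found
R1: 1 valid match — {0↦0, 1↦1}
R2: 2 valid matches — {0↦3, 1↦1}, {0↦4, 1↦1}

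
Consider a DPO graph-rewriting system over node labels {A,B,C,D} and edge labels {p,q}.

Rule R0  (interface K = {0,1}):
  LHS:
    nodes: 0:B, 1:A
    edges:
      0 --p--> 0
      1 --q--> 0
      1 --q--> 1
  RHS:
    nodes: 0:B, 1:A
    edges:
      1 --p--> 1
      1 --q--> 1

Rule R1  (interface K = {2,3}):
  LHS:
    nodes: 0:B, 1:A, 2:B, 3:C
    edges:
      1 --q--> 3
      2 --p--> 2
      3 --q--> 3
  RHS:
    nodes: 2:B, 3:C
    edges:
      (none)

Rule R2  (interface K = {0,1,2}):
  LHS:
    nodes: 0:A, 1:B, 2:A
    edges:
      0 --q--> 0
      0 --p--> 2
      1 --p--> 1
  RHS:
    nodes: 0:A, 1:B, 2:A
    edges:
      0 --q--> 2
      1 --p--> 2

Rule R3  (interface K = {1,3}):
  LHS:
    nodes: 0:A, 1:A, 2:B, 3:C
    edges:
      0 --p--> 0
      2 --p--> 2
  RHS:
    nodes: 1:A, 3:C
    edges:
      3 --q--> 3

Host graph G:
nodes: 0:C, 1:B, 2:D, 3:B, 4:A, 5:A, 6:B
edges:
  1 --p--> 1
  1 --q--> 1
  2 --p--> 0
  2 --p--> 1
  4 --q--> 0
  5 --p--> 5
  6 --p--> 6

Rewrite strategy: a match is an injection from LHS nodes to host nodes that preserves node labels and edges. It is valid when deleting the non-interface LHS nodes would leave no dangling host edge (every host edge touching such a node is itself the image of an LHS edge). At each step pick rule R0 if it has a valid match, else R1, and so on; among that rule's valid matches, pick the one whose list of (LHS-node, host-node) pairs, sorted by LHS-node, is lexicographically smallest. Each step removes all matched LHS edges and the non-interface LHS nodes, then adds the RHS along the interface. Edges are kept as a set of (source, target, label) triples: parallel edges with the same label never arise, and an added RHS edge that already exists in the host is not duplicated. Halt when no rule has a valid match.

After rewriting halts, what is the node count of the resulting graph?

[0] host  ⇒  7 nodes, 7 edges  {1-p->1 1-q->1 2-p->0 2-p->1 4-q->0 5-p->5 6-p->6}
[1] R3 @ {0↦5, 1↦4, 2↦6, 3↦0}  ⇒  5 nodes, 6 edges  {0-q->0 1-p->1 1-q->1 2-p->0 2-p->1 4-q->0}
[2] R1 @ {0↦3, 1↦4, 2↦1, 3↦0}  ⇒  3 nodes, 3 edges  {1-q->1 2-p->0 2-p->1}
normal form: no rule applies after step 2
NF nodes: {0:C, 1:B, 2:D}

Answer: 3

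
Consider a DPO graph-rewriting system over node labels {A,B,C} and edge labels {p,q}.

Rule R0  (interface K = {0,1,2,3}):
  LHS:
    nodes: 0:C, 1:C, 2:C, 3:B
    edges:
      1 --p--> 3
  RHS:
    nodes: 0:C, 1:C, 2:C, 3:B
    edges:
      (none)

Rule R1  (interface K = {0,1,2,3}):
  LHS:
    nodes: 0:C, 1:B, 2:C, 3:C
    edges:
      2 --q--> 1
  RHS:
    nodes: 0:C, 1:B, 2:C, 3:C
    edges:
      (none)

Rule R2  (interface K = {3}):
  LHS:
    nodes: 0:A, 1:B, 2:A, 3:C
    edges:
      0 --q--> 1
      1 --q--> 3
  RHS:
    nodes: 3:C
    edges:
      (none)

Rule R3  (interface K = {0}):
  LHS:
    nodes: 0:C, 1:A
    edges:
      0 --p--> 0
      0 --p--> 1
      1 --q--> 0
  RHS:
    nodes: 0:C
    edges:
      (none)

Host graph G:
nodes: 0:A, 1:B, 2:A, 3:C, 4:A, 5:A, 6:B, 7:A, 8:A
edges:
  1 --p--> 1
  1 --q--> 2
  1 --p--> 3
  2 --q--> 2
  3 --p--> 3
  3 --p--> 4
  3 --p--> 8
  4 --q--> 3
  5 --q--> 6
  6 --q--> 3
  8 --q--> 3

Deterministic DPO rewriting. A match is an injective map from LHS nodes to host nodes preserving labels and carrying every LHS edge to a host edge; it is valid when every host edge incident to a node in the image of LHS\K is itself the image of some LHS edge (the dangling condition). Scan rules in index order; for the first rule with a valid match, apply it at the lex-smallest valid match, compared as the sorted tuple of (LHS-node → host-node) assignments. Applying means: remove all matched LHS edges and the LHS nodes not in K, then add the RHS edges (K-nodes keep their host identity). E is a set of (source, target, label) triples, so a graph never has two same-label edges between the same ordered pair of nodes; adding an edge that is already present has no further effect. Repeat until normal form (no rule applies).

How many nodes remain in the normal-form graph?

Answer: 5

Steps:
[0] host  ⇒  9 nodes, 11 edges  {1-p->1 1-q->2 1-p->3 2-q->2 3-p->3 3-p->4 3-p->8 4-q->3 5-q->6 6-q->3 8-q->3}
[1] R2 @ {0↦5, 1↦6, 2↦0, 3↦3}  ⇒  6 nodes, 9 edges  {1-p->1 1-q->2 1-p->3 2-q->2 3-p->3 3-p->4 3-p->8 4-q->3 8-q->3}
[2] R3 @ {0↦3, 1↦4}  ⇒  5 nodes, 6 edges  {1-p->1 1-q->2 1-p->3 2-q->2 3-p->8 8-q->3}
final graph: no rule applies after step 2
NF nodes: {1:B, 2:A, 3:C, 7:A, 8:A}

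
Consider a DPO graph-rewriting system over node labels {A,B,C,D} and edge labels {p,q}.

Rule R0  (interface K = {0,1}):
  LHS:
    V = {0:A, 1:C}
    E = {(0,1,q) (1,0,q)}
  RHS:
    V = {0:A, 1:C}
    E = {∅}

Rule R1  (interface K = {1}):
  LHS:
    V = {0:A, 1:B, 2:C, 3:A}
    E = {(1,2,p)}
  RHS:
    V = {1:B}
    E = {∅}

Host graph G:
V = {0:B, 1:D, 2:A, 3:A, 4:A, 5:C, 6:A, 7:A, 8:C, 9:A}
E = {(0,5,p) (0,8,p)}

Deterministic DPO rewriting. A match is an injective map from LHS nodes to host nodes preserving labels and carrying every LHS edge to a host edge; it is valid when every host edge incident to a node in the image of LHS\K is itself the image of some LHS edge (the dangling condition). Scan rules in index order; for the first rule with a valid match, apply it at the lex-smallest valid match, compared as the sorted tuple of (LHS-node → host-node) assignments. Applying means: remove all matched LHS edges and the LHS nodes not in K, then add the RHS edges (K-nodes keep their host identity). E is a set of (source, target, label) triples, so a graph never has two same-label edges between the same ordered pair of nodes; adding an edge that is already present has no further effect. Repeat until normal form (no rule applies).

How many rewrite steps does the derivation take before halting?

Answer: 2

Steps:
start.  V:10 E:2  edges: 0-p->5 0-p->8
1. fire R1 via {0↦2, 1↦0, 2↦5, 3↦3}  →  V:7 E:1  edges: 0-p->8
2. fire R1 via {0↦4, 1↦0, 2↦8, 3↦6}  →  V:4 E:0  edges: ∅
normal form: no rule applies after step 2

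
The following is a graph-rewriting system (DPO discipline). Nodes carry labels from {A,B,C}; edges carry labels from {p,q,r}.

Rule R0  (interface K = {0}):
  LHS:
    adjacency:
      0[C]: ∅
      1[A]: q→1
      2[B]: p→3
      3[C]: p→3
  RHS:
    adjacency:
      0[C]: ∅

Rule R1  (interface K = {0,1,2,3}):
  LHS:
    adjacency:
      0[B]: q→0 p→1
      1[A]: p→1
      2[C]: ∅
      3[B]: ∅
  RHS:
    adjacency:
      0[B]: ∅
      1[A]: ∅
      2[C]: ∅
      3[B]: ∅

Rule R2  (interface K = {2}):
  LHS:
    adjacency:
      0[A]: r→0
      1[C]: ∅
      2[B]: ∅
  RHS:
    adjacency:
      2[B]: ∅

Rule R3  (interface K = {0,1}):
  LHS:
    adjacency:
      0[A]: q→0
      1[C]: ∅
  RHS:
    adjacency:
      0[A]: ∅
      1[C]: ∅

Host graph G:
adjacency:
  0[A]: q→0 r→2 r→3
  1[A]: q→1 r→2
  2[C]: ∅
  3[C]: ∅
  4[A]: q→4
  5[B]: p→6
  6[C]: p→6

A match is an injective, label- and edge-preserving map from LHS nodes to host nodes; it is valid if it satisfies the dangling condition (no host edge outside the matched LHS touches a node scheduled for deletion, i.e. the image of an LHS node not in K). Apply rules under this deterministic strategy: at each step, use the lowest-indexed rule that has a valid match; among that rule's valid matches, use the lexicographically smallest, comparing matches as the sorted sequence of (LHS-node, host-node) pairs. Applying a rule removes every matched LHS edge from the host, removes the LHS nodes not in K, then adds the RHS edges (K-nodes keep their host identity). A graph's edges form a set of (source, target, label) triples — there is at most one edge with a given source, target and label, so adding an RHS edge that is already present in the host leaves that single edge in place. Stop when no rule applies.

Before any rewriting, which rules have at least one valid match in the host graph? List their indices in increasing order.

Answer: [R0,R3]

Steps:
R0: 2 valid matches — {0↦2, 1↦4, 2↦5, 3↦6}, {0↦3, 1↦4, 2↦5, 3↦6}
R1: no valid match — LHS pattern not found
R2: no valid match — LHS pattern not found
R3: 9 valid matches — {0↦0, 1↦2}, {0↦0, 1↦3}, {0↦0, 1↦6} (+6 more)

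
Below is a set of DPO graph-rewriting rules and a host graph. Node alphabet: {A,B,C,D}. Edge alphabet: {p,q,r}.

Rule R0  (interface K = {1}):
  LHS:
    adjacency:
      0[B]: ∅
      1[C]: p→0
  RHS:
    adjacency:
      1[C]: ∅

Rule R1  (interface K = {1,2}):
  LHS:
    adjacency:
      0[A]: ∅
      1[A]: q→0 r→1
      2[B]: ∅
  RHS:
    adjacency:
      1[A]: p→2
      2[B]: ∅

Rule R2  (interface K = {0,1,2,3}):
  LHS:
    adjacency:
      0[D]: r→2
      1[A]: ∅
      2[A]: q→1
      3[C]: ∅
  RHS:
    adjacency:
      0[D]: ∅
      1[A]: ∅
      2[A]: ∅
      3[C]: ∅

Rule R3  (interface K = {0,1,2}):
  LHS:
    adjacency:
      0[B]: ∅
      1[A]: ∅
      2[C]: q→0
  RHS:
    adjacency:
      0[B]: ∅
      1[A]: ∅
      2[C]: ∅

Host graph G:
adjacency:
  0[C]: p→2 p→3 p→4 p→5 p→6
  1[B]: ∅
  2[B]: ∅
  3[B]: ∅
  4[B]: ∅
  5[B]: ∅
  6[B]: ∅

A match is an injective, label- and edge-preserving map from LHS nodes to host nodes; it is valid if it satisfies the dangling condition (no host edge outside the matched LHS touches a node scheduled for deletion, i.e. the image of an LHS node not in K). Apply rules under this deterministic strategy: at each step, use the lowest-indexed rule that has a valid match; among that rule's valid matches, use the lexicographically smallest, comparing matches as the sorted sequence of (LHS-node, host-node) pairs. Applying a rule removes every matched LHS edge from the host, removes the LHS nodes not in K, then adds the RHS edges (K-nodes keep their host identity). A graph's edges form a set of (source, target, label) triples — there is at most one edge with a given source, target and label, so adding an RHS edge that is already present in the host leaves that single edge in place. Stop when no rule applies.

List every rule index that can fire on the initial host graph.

R0: 5 valid matches — {0↦2, 1↦0}, {0↦3, 1↦0}, {0↦4, 1↦0} (+2 more)
R1: no valid match — LHS pattern not found
R2: no valid match — LHS pattern not found
R3: no valid match — LHS pattern not found

Answer: [R0]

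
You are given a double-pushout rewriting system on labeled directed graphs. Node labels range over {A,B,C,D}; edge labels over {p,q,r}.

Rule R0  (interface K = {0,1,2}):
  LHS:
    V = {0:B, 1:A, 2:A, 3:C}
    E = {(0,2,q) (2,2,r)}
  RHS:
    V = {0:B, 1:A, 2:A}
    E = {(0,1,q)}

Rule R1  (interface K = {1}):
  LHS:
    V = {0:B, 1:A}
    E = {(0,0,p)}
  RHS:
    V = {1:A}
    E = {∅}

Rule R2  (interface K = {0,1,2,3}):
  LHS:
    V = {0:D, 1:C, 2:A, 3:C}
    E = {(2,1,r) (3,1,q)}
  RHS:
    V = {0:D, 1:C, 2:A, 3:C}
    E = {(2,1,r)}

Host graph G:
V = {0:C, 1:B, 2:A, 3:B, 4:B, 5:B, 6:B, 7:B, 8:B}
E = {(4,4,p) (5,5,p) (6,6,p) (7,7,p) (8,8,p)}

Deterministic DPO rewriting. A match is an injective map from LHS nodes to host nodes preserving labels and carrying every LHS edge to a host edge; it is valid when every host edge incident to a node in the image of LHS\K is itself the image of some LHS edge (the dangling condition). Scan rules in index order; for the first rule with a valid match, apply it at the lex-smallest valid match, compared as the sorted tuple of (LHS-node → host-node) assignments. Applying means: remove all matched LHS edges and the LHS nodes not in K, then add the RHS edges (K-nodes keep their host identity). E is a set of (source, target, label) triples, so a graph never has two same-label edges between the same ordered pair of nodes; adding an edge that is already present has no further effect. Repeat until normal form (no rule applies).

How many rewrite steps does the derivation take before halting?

[0] host  ⇒  9 nodes, 5 edges  {4-p->4 5-p->5 6-p->6 7-p->7 8-p->8}
[1] R1 @ {0↦4, 1↦2}  ⇒  8 nodes, 4 edges  {5-p->5 6-p->6 7-p->7 8-p->8}
[2] R1 @ {0↦5, 1↦2}  ⇒  7 nodes, 3 edges  {6-p->6 7-p->7 8-p->8}
[3] R1 @ {0↦6, 1↦2}  ⇒  6 nodes, 2 edges  {7-p->7 8-p->8}
[4] R1 @ {0↦7, 1↦2}  ⇒  5 nodes, 1 edges  {8-p->8}
[5] R1 @ {0↦8, 1↦2}  ⇒  4 nodes, 0 edges  {∅}
halt: no rule applies after step 5

Answer: 5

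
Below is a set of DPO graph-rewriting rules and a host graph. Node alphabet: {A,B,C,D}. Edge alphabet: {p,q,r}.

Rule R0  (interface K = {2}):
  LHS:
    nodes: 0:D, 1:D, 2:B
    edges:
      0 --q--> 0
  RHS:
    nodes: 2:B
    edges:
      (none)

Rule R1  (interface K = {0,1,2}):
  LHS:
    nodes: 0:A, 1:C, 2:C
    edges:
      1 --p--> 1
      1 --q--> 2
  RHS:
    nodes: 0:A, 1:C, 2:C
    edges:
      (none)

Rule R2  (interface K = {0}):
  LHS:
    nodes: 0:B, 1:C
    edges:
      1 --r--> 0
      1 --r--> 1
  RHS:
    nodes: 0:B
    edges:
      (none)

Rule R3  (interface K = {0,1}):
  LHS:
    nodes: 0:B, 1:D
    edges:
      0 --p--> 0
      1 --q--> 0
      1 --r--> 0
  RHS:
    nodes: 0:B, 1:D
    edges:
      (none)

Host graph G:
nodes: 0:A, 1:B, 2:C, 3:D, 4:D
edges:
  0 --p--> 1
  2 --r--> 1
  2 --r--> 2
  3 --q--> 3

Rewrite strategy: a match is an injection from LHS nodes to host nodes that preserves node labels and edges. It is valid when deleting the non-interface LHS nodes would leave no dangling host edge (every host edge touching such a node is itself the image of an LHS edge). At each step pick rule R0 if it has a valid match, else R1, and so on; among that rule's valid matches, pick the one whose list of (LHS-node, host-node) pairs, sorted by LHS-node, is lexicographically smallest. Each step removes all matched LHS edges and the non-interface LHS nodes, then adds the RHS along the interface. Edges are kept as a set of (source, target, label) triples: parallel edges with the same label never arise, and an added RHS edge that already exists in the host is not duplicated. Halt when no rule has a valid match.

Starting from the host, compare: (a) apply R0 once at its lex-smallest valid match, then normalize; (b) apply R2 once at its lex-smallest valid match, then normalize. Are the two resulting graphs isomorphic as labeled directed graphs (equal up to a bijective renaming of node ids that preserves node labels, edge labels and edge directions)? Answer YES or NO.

Answer: YES

Derivation:
branch R0-first: apply at {0↦3, 1↦4, 2↦1} → |E|=3, then 1 more step(s) → NF |V|=2 |E|=1 V={0:A, 1:B} E=0-p->1
branch R2-first: apply at {0↦1, 1↦2} → |E|=2, then 1 more step(s) → NF |V|=2 |E|=1 V={0:A, 1:B} E=0-p->1
graphs isomorphic (equal up to label-preserving node renaming)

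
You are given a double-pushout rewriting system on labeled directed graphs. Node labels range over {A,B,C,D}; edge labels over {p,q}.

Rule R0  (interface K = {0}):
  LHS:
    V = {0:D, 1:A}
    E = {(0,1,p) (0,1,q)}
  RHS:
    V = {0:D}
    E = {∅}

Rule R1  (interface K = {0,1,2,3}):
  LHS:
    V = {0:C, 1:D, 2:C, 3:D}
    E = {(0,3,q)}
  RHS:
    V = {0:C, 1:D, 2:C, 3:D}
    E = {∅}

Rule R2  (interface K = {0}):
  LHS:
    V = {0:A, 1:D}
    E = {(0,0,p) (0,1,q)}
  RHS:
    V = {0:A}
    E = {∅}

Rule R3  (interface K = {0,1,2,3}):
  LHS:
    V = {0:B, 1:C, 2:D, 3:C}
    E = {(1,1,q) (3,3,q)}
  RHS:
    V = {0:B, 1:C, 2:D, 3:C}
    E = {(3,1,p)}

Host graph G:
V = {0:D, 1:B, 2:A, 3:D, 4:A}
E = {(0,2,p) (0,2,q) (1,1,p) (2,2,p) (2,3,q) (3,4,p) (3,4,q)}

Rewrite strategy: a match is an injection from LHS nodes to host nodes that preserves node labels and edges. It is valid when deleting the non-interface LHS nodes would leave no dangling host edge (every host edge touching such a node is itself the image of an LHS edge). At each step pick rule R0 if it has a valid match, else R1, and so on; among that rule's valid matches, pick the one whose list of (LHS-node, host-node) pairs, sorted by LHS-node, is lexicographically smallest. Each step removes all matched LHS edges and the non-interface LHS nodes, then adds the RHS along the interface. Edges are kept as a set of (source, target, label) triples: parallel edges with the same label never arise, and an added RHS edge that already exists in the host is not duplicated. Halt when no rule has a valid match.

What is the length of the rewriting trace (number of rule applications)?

initial: |V|=5 |E|=7  E = 0-p->2 0-q->2 1-p->1 2-p->2 2-q->3 3-p->4 3-q->4
step 1: apply R0 at {0↦3, 1↦4}  → |V|=4 |E|=5  E = 0-p->2 0-q->2 1-p->1 2-p->2 2-q->3
step 2: apply R2 at {0↦2, 1↦3}  → |V|=3 |E|=3  E = 0-p->2 0-q->2 1-p->1
step 3: apply R0 at {0↦0, 1↦2}  → |V|=2 |E|=1  E = 1-p->1
normal form: no rule applies after step 3

Answer: 3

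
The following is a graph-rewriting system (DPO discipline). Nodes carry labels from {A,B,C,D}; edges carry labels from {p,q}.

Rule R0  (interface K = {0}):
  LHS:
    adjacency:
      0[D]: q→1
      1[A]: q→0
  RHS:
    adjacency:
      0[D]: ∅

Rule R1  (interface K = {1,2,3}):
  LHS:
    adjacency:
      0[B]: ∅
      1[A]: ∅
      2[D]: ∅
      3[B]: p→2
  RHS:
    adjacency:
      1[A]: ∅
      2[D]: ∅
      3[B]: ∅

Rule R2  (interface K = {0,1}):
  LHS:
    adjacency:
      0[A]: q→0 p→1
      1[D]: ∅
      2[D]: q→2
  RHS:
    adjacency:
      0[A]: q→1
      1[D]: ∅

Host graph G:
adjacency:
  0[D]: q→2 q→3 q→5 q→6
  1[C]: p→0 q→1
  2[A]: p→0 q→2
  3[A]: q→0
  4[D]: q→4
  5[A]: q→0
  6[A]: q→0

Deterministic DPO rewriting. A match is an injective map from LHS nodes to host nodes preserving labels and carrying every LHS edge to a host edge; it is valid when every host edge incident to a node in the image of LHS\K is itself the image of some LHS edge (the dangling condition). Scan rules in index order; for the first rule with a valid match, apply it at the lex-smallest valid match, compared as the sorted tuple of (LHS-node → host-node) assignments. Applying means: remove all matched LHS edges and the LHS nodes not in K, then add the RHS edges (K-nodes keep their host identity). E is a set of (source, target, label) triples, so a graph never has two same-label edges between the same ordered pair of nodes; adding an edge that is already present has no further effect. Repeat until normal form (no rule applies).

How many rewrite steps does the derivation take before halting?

start.  V:7 E:12  edges: 0-q->2 0-q->3 0-q->5 0-q->6 1-p->0 1-q->1 2-p->0 2-q->2 3-q->0 4-q->4 5-q->0 6-q->0
1. fire R0 via {0↦0, 1↦3}  →  V:6 E:10  edges: 0-q->2 0-q->5 0-q->6 1-p->0 1-q->1 2-p->0 2-q->2 4-q->4 5-q->0 6-q->0
2. fire R0 via {0↦0, 1↦5}  →  V:5 E:8  edges: 0-q->2 0-q->6 1-p->0 1-q->1 2-p->0 2-q->2 4-q->4 6-q->0
3. fire R0 via {0↦0, 1↦6}  →  V:4 E:6  edges: 0-q->2 1-p->0 1-q->1 2-p->0 2-q->2 4-q->4
4. fire R2 via {0↦2, 1↦0, 2↦4}  →  V:3 E:4  edges: 0-q->2 1-p->0 1-q->1 2-q->0
5. fire R0 via {0↦0, 1↦2}  →  V:2 E:2  edges: 1-p->0 1-q->1
halt: no rule applies after step 5

Answer: 5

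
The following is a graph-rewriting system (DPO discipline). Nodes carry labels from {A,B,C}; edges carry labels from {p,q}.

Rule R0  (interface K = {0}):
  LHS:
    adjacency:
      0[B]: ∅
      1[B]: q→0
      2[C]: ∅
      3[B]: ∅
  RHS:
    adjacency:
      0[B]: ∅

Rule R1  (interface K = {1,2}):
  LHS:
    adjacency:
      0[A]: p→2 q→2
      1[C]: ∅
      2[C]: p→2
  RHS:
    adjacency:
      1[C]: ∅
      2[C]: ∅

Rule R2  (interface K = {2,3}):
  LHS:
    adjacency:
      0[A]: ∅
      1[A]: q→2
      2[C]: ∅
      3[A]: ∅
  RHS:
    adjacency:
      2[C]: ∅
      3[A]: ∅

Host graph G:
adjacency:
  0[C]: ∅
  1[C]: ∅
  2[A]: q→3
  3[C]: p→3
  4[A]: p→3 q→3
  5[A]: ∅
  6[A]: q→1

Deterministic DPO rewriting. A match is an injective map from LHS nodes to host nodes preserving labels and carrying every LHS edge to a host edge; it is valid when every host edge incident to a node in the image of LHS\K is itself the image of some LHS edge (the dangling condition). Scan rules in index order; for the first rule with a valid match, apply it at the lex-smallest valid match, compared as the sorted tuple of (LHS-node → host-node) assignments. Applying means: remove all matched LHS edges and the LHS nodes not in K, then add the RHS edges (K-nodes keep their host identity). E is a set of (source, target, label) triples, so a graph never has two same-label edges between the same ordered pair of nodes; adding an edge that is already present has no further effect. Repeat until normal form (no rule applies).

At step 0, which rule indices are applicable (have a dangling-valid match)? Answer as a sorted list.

R0: no valid match — LHS pattern not found
R1: 2 valid matches — {0↦4, 1↦0, 2↦3}, {0↦4, 1↦1, 2↦3}
R2: 4 valid matches — {0↦5, 1↦2, 2↦3, 3↦4}, {0↦5, 1↦2, 2↦3, 3↦6}, {0↦5, 1↦6, 2↦1, 3↦2} (+1 more)

Answer: [R1,R2]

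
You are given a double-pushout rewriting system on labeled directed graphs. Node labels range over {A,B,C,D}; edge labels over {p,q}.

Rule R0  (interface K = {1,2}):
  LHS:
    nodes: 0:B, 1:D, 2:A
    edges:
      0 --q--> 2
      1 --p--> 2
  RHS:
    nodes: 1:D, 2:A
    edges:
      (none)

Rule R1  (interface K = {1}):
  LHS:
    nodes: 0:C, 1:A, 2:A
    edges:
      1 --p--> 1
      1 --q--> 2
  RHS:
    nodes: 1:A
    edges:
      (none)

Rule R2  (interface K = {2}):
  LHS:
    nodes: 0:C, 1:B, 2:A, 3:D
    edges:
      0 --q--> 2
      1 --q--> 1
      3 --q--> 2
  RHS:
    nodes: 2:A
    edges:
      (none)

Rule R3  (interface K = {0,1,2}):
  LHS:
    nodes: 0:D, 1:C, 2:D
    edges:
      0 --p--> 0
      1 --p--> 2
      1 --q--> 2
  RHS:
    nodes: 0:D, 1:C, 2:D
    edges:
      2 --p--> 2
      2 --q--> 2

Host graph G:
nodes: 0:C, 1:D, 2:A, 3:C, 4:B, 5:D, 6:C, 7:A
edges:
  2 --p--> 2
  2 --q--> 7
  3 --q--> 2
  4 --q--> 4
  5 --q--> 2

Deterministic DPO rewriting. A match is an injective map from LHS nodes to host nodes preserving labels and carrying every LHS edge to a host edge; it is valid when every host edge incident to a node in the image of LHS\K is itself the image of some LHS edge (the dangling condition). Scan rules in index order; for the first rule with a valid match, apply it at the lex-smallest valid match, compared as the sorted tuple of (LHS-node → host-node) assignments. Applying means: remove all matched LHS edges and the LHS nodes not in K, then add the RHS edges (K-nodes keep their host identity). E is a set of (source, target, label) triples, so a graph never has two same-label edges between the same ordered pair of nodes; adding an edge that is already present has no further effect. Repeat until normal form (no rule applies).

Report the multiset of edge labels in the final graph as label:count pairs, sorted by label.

start.  V:8 E:5  edges: 2-p->2 2-q->7 3-q->2 4-q->4 5-q->2
1. fire R1 via {0↦0, 1↦2, 2↦7}  →  V:6 E:3  edges: 3-q->2 4-q->4 5-q->2
2. fire R2 via {0↦3, 1↦4, 2↦2, 3↦5}  →  V:3 E:0  edges: ∅
halt: no rule applies after step 2
NF edges: []

Answer: (no edges)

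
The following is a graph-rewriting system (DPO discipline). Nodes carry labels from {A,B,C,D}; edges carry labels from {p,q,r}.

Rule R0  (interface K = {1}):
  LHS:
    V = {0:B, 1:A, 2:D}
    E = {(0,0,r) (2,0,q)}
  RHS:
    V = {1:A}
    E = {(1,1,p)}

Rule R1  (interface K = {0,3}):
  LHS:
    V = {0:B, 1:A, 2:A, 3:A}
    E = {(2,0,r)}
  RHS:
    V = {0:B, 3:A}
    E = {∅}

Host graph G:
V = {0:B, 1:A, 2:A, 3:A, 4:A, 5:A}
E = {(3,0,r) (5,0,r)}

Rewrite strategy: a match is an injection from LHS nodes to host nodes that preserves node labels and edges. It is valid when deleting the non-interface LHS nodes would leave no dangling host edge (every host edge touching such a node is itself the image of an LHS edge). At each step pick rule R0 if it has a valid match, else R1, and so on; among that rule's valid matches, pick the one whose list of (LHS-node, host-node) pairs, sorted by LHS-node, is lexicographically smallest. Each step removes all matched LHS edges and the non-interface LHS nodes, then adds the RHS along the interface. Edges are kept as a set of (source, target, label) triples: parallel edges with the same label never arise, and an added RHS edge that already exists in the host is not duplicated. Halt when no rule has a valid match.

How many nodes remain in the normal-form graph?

Answer: 2

Rewrite trace:
[0] host  ⇒  6 nodes, 2 edges  {3-r->0 5-r->0}
[1] R1 @ {0↦0, 1↦1, 2↦3, 3↦2}  ⇒  4 nodes, 1 edges  {5-r->0}
[2] R1 @ {0↦0, 1↦2, 2↦5, 3↦4}  ⇒  2 nodes, 0 edges  {∅}
final graph: no rule applies after step 2
NF nodes: {0:B, 4:A}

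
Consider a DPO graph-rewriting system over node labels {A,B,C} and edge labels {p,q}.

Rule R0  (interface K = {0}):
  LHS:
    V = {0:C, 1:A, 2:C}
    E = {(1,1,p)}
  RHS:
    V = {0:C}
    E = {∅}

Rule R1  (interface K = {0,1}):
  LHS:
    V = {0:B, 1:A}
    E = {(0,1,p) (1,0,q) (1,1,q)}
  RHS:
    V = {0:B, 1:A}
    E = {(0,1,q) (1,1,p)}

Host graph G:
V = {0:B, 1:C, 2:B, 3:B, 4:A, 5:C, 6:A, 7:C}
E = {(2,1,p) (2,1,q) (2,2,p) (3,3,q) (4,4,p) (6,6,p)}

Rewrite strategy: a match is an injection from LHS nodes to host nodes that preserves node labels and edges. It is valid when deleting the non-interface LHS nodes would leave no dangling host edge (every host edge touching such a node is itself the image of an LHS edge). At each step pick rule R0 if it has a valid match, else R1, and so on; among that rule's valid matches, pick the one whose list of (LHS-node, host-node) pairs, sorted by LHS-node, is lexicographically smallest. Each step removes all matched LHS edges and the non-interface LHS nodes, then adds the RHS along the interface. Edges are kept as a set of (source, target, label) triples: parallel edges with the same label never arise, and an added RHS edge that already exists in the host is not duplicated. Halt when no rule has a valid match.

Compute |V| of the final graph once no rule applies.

start.  V:8 E:6  edges: 2-p->1 2-q->1 2-p->2 3-q->3 4-p->4 6-p->6
1. fire R0 via {0↦1, 1↦4, 2↦5}  →  V:6 E:5  edges: 2-p->1 2-q->1 2-p->2 3-q->3 6-p->6
2. fire R0 via {0↦1, 1↦6, 2↦7}  →  V:4 E:4  edges: 2-p->1 2-q->1 2-p->2 3-q->3
halt: no rule applies after step 2
NF nodes: {0:B, 1:C, 2:B, 3:B}

Answer: 4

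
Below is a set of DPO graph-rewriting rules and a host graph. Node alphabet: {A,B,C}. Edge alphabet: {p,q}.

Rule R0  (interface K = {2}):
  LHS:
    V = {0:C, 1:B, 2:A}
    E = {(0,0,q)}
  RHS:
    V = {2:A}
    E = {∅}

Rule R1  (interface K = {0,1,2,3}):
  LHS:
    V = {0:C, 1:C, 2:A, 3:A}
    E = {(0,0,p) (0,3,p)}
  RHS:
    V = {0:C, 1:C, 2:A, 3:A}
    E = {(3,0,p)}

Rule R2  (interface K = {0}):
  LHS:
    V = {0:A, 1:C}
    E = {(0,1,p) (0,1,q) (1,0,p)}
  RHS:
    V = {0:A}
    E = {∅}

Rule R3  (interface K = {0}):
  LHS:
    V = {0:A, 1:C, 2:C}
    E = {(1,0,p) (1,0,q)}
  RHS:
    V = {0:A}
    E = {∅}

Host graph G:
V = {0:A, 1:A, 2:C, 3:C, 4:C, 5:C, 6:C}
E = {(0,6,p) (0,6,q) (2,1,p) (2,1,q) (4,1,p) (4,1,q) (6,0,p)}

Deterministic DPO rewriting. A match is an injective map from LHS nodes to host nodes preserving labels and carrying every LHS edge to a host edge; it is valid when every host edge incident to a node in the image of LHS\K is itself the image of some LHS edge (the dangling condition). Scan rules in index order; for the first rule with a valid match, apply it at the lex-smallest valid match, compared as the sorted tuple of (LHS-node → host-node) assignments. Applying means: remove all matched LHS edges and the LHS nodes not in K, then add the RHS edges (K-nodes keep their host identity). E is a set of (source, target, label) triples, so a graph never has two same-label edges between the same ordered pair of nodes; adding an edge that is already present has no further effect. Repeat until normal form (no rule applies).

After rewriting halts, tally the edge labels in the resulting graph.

Answer: (no edges)

Rewrite trace:
[0] host  ⇒  7 nodes, 7 edges  {0-p->6 0-q->6 2-p->1 2-q->1 4-p->1 4-q->1 6-p->0}
[1] R2 @ {0↦0, 1↦6}  ⇒  6 nodes, 4 edges  {2-p->1 2-q->1 4-p->1 4-q->1}
[2] R3 @ {0↦1, 1↦2, 2↦3}  ⇒  4 nodes, 2 edges  {4-p->1 4-q->1}
[3] R3 @ {0↦1, 1↦4, 2↦5}  ⇒  2 nodes, 0 edges  {∅}
final graph: no rule applies after step 3
NF edges: []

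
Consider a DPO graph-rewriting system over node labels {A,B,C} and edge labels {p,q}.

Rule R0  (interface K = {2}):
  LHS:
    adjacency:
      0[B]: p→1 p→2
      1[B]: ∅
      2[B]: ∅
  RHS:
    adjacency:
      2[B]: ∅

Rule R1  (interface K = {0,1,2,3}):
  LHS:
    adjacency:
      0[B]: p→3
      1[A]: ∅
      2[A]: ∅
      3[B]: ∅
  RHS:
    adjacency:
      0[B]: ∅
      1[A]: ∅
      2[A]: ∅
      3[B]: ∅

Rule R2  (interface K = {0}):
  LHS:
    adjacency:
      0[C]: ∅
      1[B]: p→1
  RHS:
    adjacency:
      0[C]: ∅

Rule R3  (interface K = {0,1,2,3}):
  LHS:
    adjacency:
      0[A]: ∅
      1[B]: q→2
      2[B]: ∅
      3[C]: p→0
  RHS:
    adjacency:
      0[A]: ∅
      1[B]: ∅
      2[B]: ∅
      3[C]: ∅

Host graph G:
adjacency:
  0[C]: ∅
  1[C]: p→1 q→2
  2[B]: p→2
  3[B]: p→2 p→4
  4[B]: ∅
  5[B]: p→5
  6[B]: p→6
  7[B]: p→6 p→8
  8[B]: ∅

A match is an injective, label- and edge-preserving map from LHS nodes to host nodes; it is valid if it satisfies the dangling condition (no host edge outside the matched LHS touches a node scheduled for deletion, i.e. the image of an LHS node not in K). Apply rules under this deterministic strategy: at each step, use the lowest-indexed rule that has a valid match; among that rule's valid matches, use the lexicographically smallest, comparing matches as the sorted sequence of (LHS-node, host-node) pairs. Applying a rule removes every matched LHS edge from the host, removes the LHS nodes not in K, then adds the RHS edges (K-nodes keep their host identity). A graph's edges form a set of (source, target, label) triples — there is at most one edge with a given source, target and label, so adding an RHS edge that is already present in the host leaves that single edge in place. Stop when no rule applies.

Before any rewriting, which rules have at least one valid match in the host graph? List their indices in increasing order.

Answer: [R0,R2]

Steps:
R0: 2 valid matches — {0↦3, 1↦4, 2↦2}, {0↦7, 1↦8, 2↦6}
R1: no valid match — LHS pattern not found
R2: 2 valid matches — {0↦0, 1↦5}, {0↦1, 1↦5}
R3: no valid match — LHS pattern not found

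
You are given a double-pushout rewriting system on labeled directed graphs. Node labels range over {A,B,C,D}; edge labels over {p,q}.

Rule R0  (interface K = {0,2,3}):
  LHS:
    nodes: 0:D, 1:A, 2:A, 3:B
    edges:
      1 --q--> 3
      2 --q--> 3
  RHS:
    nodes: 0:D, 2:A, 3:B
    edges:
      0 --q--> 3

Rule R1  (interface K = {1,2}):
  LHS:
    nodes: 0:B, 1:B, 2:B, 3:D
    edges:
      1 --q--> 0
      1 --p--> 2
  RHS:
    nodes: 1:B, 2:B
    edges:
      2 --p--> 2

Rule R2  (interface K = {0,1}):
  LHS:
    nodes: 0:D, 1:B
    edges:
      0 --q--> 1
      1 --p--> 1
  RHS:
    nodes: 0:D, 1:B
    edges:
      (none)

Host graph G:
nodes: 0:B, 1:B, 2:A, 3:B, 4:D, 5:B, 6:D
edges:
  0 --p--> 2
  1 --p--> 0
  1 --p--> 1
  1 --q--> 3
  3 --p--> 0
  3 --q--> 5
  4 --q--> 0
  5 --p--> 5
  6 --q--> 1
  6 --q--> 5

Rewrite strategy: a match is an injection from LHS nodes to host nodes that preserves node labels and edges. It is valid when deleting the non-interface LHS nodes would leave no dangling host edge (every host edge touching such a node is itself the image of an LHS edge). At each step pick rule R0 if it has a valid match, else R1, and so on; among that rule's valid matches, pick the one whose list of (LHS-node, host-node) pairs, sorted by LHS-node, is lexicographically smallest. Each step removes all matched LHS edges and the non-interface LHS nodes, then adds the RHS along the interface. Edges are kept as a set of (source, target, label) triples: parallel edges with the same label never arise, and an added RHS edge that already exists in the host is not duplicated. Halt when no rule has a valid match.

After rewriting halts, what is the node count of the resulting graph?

Answer: 3

Steps:
[0] host  ⇒  7 nodes, 10 edges  {0-p->2 1-p->0 1-p->1 1-q->3 3-p->0 3-q->5 4-q->0 5-p->5 6-q->1 6-q->5}
[1] R2 @ {0↦6, 1↦1}  ⇒  7 nodes, 8 edges  {0-p->2 1-p->0 1-q->3 3-p->0 3-q->5 4-q->0 5-p->5 6-q->5}
[2] R2 @ {0↦6, 1↦5}  ⇒  7 nodes, 6 edges  {0-p->2 1-p->0 1-q->3 3-p->0 3-q->5 4-q->0}
[3] R1 @ {0↦5, 1↦3, 2↦0, 3↦6}  ⇒  5 nodes, 5 edges  {0-p->0 0-p->2 1-p->0 1-q->3 4-q->0}
[4] R2 @ {0↦4, 1↦0}  ⇒  5 nodes, 3 edges  {0-p->2 1-p->0 1-q->3}
[5] R1 @ {0↦3, 1↦1, 2↦0, 3↦4}  ⇒  3 nodes, 2 edges  {0-p->0 0-p->2}
final graph: no rule applies after step 5
NF nodes: {0:B, 1:B, 2:A}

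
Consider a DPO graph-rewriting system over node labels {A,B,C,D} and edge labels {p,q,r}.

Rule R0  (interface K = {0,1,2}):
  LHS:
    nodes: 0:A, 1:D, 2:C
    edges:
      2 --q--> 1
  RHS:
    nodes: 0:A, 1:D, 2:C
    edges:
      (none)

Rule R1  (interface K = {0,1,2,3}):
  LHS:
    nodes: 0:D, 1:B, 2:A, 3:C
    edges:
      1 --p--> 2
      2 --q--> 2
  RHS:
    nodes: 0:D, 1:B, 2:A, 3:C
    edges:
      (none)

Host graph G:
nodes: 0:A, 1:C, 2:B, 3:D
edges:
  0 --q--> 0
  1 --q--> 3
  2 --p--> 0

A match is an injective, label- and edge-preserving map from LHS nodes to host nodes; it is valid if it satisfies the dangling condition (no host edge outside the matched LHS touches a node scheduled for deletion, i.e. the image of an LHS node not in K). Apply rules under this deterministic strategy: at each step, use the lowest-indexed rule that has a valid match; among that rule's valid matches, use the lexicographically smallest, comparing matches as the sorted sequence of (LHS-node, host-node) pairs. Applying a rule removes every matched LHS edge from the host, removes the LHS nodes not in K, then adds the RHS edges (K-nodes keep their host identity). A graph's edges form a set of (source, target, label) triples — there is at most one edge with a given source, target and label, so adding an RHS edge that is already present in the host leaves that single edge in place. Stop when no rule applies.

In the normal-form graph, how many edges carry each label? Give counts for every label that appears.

initial: |V|=4 |E|=3  E = 0-q->0 1-q->3 2-p->0
step 1: apply R0 at {0↦0, 1↦3, 2↦1}  → |V|=4 |E|=2  E = 0-q->0 2-p->0
step 2: apply R1 at {0↦3, 1↦2, 2↦0, 3↦1}  → |V|=4 |E|=0  E = ∅
halt: no rule applies after step 2
NF edges: []

Answer: (no edges)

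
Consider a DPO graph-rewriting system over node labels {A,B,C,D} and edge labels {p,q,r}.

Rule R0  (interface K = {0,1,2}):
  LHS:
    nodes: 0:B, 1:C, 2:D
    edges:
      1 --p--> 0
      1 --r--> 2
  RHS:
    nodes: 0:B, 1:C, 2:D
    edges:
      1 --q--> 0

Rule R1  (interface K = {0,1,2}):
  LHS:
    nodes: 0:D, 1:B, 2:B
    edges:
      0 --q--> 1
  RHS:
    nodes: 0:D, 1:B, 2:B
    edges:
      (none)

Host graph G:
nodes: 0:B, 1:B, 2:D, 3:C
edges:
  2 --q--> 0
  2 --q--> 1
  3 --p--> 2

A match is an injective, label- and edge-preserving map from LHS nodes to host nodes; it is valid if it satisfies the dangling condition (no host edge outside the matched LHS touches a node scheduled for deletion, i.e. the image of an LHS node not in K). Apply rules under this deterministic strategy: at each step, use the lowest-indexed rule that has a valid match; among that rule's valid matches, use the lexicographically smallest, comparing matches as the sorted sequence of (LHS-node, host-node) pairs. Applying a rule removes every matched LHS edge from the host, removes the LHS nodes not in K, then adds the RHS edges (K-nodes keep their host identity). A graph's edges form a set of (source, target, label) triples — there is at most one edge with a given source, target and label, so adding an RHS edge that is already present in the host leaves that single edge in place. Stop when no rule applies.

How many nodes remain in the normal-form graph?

[0] host  ⇒  4 nodes, 3 edges  {2-q->0 2-q->1 3-p->2}
[1] R1 @ {0↦2, 1↦0, 2↦1}  ⇒  4 nodes, 2 edges  {2-q->1 3-p->2}
[2] R1 @ {0↦2, 1↦1, 2↦0}  ⇒  4 nodes, 1 edges  {3-p->2}
final graph: no rule applies after step 2
NF nodes: {0:B, 1:B, 2:D, 3:C}

Answer: 4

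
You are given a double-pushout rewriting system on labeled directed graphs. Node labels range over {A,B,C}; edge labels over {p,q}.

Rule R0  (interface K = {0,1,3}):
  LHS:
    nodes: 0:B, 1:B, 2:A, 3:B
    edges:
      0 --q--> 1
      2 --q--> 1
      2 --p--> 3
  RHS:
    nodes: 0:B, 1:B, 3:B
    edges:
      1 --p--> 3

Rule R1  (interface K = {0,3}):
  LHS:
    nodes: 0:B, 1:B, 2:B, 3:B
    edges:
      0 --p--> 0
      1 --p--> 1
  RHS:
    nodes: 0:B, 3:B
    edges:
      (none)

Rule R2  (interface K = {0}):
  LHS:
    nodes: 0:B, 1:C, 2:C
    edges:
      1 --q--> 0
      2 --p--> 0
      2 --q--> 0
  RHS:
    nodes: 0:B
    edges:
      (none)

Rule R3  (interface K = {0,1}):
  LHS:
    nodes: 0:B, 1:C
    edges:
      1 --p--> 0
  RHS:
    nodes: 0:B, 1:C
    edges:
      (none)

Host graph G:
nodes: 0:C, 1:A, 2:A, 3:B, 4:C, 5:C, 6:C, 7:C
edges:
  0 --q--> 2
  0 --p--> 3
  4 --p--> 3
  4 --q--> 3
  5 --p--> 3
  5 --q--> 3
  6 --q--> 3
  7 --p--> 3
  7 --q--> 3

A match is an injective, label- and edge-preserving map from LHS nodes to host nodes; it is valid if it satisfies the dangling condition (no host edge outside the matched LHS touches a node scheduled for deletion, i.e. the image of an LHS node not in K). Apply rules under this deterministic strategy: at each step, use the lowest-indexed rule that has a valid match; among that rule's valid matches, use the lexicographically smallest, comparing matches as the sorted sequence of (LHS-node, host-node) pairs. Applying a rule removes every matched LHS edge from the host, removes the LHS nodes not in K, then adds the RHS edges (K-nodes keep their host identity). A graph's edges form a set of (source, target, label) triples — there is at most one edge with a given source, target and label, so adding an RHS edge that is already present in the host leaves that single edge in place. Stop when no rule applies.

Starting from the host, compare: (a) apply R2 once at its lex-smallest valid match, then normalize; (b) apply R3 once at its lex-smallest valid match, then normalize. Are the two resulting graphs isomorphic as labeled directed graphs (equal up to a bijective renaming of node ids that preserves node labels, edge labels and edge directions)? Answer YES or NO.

branch R2-first: apply at {0↦3, 1↦6, 2↦4} → |E|=6, then 3 more step(s) → NF |V|=4 |E|=1 V={0:C, 1:A, 2:A, 3:B} E=0-q->2
branch R3-first: apply at {0↦3, 1↦0} → |E|=8, then 3 more step(s) → NF |V|=4 |E|=1 V={0:C, 1:A, 2:A, 3:B} E=0-q->2
graphs isomorphic (equal up to label-preserving node renaming)

Answer: YES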